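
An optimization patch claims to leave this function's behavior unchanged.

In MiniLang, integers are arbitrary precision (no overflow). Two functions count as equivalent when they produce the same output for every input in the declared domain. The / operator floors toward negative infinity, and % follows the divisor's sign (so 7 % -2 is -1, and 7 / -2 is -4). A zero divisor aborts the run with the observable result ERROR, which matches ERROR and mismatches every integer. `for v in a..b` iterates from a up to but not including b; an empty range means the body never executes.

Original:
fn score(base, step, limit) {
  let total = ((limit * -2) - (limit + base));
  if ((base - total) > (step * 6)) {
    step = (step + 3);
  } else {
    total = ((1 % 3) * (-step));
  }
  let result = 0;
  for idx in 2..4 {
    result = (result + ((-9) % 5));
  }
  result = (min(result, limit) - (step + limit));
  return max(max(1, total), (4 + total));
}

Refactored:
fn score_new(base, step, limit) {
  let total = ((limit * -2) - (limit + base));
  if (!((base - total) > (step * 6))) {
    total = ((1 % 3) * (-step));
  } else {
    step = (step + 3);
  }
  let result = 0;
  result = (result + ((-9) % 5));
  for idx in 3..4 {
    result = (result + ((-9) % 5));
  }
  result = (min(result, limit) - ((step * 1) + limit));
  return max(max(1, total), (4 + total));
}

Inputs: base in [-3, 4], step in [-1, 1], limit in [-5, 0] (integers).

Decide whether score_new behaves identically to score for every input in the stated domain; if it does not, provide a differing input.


Behavior is preserved: although constant usage differs; boolean connective usage differs; loop structure differs; statement counts differ; arithmetic usage differs, the outputs never diverge.
One worked example (base=0, step=-1, limit=0) — score: total := 0 | ((base - total) > (step * 6)): true | step := 2 | result := 0 | iter idx=2: | result := 1 | iter idx=3: | result := 2 | result := -2 | result 4; score_new: total := 0 | (!((base - total) > (step * 6))): false | step := 2 | result := 0 | result := 1 | iter idx=3: | result := 2 | result := -2 | result 4; agreement on 4.
Every one of the 144 inputs gives matching results.
verdict: equivalent


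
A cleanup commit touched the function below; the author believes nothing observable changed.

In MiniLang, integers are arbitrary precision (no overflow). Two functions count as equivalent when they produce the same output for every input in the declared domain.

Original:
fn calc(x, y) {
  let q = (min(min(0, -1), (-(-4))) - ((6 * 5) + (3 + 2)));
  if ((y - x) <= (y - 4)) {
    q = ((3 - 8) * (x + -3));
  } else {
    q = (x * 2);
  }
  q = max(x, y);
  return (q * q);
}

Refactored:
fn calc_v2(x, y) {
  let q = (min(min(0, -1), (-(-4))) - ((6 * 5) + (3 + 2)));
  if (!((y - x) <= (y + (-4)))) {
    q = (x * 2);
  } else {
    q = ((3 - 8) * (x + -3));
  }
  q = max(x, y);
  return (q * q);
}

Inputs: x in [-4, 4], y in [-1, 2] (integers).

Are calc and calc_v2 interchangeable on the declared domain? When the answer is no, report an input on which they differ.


Side by side, the visible changes include: arithmetic usage differs, plus boolean connective usage differs.
Spot check at x=3, y=2 — calc: q = -36; ((y - x) <= (y - 4)) -> false; q = 6; q = 3; return 9. calc_v2: q = -36; (!((y - x) <= (y + (-4)))) -> true; q = 6; q = 3; return 9. Both give 9.
Sweeping the whole domain (36 inputs) finds no disagreement.
verdict: equivalent


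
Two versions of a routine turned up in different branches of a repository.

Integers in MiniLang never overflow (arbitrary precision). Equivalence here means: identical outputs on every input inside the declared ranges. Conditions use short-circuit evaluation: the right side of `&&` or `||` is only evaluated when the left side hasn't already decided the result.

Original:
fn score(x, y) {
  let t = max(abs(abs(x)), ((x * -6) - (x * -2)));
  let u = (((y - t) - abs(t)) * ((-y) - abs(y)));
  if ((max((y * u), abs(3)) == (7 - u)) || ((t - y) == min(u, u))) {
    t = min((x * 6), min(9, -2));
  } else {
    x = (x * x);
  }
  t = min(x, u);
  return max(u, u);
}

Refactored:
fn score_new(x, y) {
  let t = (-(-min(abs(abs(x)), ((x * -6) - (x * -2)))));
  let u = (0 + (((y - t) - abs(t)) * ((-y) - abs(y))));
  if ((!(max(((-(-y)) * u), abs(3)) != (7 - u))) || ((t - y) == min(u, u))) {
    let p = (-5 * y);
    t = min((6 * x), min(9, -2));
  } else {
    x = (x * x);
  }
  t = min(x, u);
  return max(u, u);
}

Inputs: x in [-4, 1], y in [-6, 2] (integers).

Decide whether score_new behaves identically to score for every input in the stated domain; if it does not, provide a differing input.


The rewrite breaks on x=-4, y=1, where the results are 62 and 14.
score: t becomes 16; next u becomes 62; next ((max((y * u), abs(3)) == (7 - u)) || ((t - y) == min(u, u))) evaluates to false; next x becomes 16; next t becomes 16; next final value 62
score_new: t becomes 4; next u becomes 14; next ((!(max(((-(-y)) * u), abs(3)) != (7 - u))) || ((t - y) == min(u, u))) evaluates to false; next x becomes 16; next t becomes 14; next final value 14
verdict: not equivalent; witness: x=-4, y=1


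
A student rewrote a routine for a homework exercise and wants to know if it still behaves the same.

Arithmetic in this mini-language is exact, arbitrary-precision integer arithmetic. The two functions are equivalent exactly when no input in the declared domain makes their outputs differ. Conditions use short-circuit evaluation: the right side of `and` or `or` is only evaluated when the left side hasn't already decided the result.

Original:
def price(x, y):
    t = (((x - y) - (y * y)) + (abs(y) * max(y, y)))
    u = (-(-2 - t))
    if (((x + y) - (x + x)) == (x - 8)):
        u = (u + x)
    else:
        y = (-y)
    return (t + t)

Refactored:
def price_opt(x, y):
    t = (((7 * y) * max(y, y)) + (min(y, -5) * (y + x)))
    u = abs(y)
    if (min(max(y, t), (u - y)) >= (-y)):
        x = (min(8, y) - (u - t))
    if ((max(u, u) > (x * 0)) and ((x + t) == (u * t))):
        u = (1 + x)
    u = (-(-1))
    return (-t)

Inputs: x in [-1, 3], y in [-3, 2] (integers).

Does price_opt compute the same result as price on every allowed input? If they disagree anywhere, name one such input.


These are not equivalent — on x=-1, y=-3 the outputs split (-32 vs -83).
price: t = -16; u = -14; (((x + y) - (x + x)) == (x - 8)) -> false; y = 3; return -32
price_opt: t = 83; u = 3; (min(max(y, t), (u - y)) >= (-y)) -> true; x = 77; ((max(u, u) > (x * 0)) and ((x + t) == (u * t))) -> false; u = 1; return -83
verdict: not equivalent; witness: x=-1, y=-3


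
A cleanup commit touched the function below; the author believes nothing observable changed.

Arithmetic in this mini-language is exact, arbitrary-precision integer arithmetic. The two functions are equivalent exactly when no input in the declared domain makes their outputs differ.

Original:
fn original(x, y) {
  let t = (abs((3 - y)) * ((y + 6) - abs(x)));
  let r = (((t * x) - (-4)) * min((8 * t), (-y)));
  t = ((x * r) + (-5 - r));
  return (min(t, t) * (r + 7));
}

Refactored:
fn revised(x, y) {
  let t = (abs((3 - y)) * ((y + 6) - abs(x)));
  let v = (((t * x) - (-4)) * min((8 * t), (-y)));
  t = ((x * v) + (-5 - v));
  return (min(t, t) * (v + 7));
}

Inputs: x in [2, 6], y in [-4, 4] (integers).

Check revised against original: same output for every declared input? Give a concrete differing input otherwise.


Reading the diff, among the changes: local variable names differ.
One worked example (x=4, y=-1) — original: t = 4; r = 20; t = 55; return 1485; revised: t = 4; v = 20; t = 55; return 1485; agreement on 1485.
Every one of the 45 inputs gives matching results.
verdict: equivalent


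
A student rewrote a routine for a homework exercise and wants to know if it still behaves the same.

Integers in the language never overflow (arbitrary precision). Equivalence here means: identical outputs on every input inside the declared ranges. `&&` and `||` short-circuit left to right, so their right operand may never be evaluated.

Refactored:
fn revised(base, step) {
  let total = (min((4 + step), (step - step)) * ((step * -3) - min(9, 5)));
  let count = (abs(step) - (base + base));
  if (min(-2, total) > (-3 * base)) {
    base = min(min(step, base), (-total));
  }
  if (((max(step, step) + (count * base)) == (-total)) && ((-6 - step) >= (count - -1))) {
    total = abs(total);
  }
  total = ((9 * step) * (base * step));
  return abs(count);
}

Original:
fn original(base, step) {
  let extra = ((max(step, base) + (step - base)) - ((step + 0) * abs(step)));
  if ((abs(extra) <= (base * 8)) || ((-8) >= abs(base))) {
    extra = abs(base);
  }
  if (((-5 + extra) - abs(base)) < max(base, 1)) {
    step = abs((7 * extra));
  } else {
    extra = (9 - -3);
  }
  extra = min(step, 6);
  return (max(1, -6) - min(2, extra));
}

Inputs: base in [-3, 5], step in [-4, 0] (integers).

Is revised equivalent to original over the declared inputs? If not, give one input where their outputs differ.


There is a counterexample at base=-3, step=-4: 5 on one side, 10 on the other.
original: extra=12, then ((abs(extra) <= (base * 8)) || ((-8) >= abs(base))) is false, then (((-5 + extra) - abs(base)) < max(base, 1)) is false, then extra=12, then extra=-4, then returns 5
revised: total=0, then count=10, then (min(-2, total) > (-3 * base)) is false, then (((max(step, step) + (count * base)) == (-total)) && ((-6 - step) >= (count - -1))) is false, then total=-432, then returns 10
verdict: not equivalent; witness: base=-3, step=-4


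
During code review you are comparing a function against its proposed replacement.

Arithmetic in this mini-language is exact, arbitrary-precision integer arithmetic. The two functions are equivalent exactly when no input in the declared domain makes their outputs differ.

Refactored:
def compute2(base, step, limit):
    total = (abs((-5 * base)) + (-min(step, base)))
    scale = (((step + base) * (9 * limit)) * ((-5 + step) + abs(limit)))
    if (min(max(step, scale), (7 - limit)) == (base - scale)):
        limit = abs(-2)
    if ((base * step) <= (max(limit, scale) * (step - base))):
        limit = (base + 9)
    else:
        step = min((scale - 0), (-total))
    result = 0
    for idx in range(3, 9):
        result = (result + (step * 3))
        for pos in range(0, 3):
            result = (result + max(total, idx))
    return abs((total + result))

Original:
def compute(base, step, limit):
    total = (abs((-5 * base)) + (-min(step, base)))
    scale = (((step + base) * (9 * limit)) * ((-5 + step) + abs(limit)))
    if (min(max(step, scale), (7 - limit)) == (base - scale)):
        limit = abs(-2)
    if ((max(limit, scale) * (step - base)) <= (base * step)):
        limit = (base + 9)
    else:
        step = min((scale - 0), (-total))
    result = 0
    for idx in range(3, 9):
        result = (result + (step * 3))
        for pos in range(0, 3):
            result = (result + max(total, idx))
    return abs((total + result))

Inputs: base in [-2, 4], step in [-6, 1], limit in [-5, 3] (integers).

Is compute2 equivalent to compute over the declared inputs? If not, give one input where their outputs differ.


At base=-2, step=-6, limit=-5: compute gives 38576, compute2 gives 196.
verdict: not equivalent; witness: base=-2, step=-6, limit=-5


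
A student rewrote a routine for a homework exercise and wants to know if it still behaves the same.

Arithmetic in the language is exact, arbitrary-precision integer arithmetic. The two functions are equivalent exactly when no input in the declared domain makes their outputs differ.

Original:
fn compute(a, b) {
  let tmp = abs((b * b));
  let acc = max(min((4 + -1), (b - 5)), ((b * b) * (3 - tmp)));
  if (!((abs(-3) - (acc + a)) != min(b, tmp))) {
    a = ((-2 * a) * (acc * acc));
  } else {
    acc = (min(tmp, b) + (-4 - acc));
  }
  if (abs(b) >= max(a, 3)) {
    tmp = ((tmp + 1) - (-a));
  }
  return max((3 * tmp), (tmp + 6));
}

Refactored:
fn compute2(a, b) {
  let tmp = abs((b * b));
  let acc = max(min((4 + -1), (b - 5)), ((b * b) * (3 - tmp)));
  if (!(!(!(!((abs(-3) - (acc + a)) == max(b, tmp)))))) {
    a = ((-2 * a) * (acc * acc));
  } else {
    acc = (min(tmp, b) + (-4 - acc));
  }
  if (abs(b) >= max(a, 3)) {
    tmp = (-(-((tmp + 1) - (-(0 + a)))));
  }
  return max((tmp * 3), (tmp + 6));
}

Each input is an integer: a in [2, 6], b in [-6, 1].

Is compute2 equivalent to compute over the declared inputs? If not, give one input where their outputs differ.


There is a counterexample at a=2, b=-3: 36 on one side, -240 on the other.
compute: tmp := 9 | acc := -8 | (!((abs(-3) - (acc + a)) != min(b, tmp))): false | acc := 1 | (abs(b) >= max(a, 3)): true | tmp := 12 | result 36
compute2: tmp := 9 | acc := -8 | (!(!(!(!((abs(-3) - (acc + a)) == max(b, tmp)))))): true | a := -256 | (abs(b) >= max(a, 3)): true | tmp := -246 | result -240
verdict: not equivalent; witness: a=2, b=-3


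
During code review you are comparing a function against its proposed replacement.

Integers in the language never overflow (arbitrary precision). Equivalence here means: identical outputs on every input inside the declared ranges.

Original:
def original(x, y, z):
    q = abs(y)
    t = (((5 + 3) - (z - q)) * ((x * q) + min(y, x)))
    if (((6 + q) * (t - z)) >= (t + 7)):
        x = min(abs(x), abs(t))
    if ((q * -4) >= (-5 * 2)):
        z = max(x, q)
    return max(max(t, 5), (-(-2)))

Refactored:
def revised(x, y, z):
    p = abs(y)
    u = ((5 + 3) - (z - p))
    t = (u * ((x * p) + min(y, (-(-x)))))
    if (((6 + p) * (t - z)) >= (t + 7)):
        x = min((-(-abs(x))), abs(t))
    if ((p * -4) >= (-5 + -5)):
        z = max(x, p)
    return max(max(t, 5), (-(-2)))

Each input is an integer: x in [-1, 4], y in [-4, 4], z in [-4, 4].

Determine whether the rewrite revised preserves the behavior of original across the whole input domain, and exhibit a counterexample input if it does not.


The two are interchangeable: arithmetic usage differs, plus constant usage differs, plus local variable names differ, plus statement counts differ, and every declared input agrees.
As a probe, take x=1, y=0, z=1: original runs q=0, then t=0, then (((6 + q) * (t - z)) >= (t + 7)) is false, then ((q * -4) >= (-5 * 2)) is true, then z=1, then returns 5; revised runs p=0, then u=7, then t=0, then (((6 + p) * (t - z)) >= (t + 7)) is false, then ((p * -4) >= (-5 + -5)) is true, then z=1, then returns 5; both end at 5.
Checked all 486 inputs in the declared domain: the outputs agree on every one.
verdict: equivalent


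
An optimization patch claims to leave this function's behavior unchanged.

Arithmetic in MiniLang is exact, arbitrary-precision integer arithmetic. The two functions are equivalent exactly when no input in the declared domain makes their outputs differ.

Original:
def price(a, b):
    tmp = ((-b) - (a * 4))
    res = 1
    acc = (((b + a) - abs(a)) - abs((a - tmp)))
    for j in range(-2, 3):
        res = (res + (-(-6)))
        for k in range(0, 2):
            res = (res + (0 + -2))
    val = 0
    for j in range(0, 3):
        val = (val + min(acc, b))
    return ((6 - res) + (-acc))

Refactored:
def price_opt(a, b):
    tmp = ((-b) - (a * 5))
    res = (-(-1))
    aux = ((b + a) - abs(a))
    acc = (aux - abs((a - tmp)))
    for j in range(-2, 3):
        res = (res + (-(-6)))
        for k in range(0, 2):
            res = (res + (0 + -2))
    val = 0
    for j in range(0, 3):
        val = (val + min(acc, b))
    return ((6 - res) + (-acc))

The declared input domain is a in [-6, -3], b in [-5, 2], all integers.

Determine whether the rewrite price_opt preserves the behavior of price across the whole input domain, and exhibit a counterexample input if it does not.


These are not equivalent — on a=-6, b=-5 the outputs split (47 vs 53).
price: tmp = 29; res = 1; acc = -52; [j=-2]; res = 7; [k=0]; res = 5; [k=1]; res = 3; [j=-1]; res = 9; [k=0]; res = 7; [k=1]; res = 5; [j=0]; res = 11; [k=0]; res = 9; [k=1]; res = 7; [j=1]; res = 13; [k=0]; res = 11; [k=1]; res = 9; [j=2]; res = 15; [k=0]; res = 13; [k=1]; res = 11; val = 0; [j=0]; val = -52; [j=1]; val = -104; [j=2]; val = -156; return 47
price_opt: tmp = 35; res = 1; aux = -17; acc = -58; [j=-2]; res = 7; [k=0]; res = 5; [k=1]; res = 3; [j=-1]; res = 9; [k=0]; res = 7; [k=1]; res = 5; [j=0]; res = 11; [k=0]; res = 9; [k=1]; res = 7; [j=1]; res = 13; [k=0]; res = 11; [k=1]; res = 9; [j=2]; res = 15; [k=0]; res = 13; [k=1]; res = 11; val = 0; [j=0]; val = -58; [j=1]; val = -116; [j=2]; val = -174; return 53
verdict: not equivalent; witness: a=-6, b=-5


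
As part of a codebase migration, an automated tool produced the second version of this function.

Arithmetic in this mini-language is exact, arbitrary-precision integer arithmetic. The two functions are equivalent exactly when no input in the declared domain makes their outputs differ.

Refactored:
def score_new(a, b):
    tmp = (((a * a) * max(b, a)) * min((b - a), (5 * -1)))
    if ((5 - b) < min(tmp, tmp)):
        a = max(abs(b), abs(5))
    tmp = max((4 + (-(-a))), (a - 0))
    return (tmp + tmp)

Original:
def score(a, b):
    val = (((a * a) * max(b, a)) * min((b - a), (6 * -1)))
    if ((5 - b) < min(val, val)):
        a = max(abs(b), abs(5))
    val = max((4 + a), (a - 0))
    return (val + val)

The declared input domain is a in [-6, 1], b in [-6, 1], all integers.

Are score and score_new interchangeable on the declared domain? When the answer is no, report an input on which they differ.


Equivalent. Although `6` became `5`, no input in the stated domain can expose it.
Checked all 64 inputs in the declared domain: the outputs agree on every one.
Tracing a=-6, b=-4: score: val becomes 864; next ((5 - b) < min(val, val)) evaluates to true; next a becomes 5; next val becomes 9; next final value 18 | score_new: tmp becomes 720; next ((5 - b) < min(tmp, tmp)) evaluates to true; next a becomes 5; next tmp becomes 9; next final value 18 — matching result 18.
verdict: equivalent


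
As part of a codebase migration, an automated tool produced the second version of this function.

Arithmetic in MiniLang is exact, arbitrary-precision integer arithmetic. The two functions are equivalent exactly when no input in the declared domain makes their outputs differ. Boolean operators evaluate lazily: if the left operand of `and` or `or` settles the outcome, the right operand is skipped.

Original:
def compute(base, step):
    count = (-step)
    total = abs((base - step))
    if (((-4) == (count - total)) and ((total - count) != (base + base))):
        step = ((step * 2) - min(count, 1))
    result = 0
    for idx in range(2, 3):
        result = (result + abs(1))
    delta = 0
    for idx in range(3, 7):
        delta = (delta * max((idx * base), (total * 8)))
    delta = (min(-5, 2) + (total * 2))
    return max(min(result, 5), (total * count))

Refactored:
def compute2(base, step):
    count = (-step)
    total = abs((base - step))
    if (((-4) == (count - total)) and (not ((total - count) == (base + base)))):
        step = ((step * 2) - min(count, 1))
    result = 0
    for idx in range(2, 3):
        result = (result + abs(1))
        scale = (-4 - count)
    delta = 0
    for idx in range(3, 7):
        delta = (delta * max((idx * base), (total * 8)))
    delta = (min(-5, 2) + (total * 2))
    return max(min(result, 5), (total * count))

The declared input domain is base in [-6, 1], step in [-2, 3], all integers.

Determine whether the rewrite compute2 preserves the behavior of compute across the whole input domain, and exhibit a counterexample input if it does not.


This is a faithful refactor — local variable names differ; and arithmetic usage differs; and boolean connective usage differs; and comparison usage differs; and constant usage differs; and statement counts differ, but the computed results match everywhere.
One worked example (base=0, step=2) — compute: count = -2; total = 2; (((-4) == (count - total)) and ((total - count) != (base + base))) -> true; step = 6; result = 0; [idx=2]; result = 1; delta = 0; [idx=3]; delta = 0; [idx=4]; delta = 0; [idx=5]; delta = 0; [idx=6]; delta = 0; delta = -1; return 1; compute2: count = -2; total = 2; (((-4) == (count - total)) and (not ((total - count) == (base + base)))) -> true; step = 6; result = 0; [idx=2]; result = 1; scale = -2; delta = 0; [idx=3]; delta = 0; [idx=4]; delta = 0; [idx=5]; delta = 0; [idx=6]; delta = 0; delta = -1; return 1; agreement on 1.
An exhaustive pass over the 48 declared inputs shows identical outputs.
verdict: equivalent


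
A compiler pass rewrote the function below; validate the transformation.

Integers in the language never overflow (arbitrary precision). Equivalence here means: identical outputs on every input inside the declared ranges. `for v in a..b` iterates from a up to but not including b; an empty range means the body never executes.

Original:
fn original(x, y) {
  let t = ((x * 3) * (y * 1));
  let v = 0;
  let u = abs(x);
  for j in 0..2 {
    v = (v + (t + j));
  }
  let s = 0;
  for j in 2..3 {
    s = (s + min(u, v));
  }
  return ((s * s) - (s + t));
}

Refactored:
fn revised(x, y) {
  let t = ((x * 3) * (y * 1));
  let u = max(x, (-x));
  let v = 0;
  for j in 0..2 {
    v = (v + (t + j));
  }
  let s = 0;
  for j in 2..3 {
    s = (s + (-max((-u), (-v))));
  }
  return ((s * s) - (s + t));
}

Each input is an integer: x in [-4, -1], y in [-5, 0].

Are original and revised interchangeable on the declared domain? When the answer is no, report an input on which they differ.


The two versions differ — the changes include min/max/abs usage differs.
Tracing x=-1, y=-4: original: t = 12; v = 0; u = 1; [j=0]; v = 12; [j=1]; v = 25; s = 0; [j=2]; s = 1; return -12 | revised: t = 12; u = 1; v = 0; [j=0]; v = 12; [j=1]; v = 25; s = 0; [j=2]; s = 1; return -12 — matching result -12.
Every one of the 24 inputs gives matching results.
verdict: equivalent


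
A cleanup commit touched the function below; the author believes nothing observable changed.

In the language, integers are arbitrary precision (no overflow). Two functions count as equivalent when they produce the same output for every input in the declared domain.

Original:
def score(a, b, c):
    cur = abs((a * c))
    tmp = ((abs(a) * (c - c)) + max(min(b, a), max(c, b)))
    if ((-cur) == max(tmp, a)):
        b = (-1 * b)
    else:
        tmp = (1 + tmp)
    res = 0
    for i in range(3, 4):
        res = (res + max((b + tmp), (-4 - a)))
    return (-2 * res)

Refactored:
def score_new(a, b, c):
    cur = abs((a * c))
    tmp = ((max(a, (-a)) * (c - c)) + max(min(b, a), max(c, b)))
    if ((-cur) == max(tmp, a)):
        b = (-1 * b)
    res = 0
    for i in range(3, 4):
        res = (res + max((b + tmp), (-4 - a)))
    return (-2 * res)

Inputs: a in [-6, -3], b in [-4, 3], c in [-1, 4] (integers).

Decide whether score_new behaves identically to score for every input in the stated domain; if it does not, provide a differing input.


Not equivalent: a=-6, b=-2, c=4 separates them (-6 vs -4).
score: cur = 24; tmp = 4; ((-cur) == max(tmp, a)) -> false; tmp = 5; res = 0; [i=3]; res = 3; return -6
score_new: cur = 24; tmp = 4; ((-cur) == max(tmp, a)) -> false; res = 0; [i=3]; res = 2; return -4
verdict: not equivalent; witness: a=-6, b=-2, c=4


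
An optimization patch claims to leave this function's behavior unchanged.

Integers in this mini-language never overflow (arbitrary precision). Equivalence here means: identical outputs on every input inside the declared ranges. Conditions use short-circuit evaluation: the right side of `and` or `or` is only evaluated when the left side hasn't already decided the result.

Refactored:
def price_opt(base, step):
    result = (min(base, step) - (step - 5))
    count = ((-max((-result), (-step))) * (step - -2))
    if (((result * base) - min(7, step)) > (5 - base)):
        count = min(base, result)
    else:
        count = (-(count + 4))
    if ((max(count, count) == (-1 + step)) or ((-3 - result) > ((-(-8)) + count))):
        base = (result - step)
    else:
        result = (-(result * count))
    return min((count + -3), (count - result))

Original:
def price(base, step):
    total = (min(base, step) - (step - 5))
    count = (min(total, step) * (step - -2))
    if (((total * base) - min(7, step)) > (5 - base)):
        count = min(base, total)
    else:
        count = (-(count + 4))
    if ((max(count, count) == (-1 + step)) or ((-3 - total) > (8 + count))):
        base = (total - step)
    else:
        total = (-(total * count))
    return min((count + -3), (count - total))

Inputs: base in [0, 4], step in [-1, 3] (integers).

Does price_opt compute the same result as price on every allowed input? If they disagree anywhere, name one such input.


The two versions differ — the changes include min/max/abs usage differs; and local variable names differ.
As a probe, take base=2, step=1: price runs total becomes 5; next count becomes 3; next (((total * base) - min(7, step)) > (5 - base)) evaluates to true; next count becomes 2; next ((max(count, count) == (-1 + step)) or ((-3 - total) > (8 + count))) evaluates to false; next total becomes -10; next final value -1; price_opt runs result becomes 5; next count becomes 3; next (((result * base) - min(7, step)) > (5 - base)) evaluates to true; next count becomes 2; next ((max(count, count) == (-1 + step)) or ((-3 - result) > ((-(-8)) + count))) evaluates to false; next result becomes -10; next final value -1; both end at -1.
Sweeping the whole domain (25 inputs) finds no disagreement.
verdict: equivalent


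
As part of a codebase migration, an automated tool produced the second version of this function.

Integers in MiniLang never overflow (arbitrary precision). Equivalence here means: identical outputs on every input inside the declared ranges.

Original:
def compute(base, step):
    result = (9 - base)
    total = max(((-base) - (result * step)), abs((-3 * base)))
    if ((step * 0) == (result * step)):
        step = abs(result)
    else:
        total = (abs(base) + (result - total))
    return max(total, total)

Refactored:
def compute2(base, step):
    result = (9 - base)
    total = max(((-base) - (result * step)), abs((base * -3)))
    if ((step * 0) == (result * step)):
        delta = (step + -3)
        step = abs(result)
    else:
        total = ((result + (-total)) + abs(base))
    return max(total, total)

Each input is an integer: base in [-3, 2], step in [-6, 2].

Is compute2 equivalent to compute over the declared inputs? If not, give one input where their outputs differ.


Side by side, the visible changes include: statement counts differ; local variable names differ; constant usage differs; arithmetic usage differs.
Tracing base=0, step=1: compute: result becomes 9; next total becomes 0; next ((step * 0) == (result * step)) evaluates to false; next total becomes 9; next final value 9 | compute2: result becomes 9; next total becomes 0; next ((step * 0) == (result * step)) evaluates to false; next total becomes 9; next final value 9 — matching result 9.
An exhaustive pass over the 54 declared inputs shows identical outputs.
verdict: equivalent


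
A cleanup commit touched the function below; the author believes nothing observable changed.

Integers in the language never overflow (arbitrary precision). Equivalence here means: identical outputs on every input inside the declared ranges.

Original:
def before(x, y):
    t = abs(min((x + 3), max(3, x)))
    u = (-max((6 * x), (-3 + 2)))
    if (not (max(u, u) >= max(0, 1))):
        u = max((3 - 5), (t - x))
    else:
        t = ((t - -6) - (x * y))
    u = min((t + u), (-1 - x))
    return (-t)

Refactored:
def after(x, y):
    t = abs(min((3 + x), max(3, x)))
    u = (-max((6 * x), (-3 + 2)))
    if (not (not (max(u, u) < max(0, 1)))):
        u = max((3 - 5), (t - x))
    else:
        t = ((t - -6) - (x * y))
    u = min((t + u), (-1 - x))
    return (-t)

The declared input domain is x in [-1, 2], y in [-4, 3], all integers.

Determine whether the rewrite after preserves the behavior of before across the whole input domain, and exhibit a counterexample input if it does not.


Reading the diff, among the changes: boolean connective usage differs, comparison usage differs.
Spot check at x=2, y=3 — before: t = 3; u = -12; (not (max(u, u) >= max(0, 1))) -> true; u = 1; u = -3; return -3. after: t = 3; u = -12; (not (not (max(u, u) < max(0, 1)))) -> true; u = 1; u = -3; return -3. Both give -3.
Every one of the 32 inputs gives matching results.
verdict: equivalent


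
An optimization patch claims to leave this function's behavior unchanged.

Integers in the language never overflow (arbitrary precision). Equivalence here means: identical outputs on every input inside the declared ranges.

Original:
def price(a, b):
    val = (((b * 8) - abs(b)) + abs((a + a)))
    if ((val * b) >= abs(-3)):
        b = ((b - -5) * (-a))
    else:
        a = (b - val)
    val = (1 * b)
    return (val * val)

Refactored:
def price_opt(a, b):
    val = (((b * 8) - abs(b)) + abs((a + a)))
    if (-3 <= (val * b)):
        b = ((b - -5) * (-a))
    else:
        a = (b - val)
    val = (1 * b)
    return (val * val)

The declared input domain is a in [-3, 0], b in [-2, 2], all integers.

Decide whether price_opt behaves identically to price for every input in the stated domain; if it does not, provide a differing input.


These are not equivalent — on a=-3, b=0 the outputs split (0 vs 225).
price: val=6, then ((val * b) >= abs(-3)) is false, then a=-6, then val=0, then returns 0
price_opt: val=6, then (-3 <= (val * b)) is true, then b=15, then val=15, then returns 225
verdict: not equivalent; witness: a=-3, b=0


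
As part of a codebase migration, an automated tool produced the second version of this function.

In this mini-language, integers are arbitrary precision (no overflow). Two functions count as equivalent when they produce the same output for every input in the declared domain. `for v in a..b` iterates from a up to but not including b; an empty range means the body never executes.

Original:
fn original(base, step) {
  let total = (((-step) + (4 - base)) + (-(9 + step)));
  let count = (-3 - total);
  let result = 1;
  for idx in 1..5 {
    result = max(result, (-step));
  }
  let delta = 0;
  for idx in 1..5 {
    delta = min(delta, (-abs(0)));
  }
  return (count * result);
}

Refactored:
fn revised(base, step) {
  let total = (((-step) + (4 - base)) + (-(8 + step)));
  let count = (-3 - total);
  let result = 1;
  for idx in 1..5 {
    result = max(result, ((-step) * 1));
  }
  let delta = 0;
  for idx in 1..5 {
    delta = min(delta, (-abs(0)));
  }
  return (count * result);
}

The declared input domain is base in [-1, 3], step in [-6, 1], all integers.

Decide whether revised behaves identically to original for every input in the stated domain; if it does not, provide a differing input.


Evaluate both at base=-1, step=-6.
original: total = 8; count = -11; result = 1; [idx=1]; result = 6; [idx=2]; result = 6; [idx=3]; result = 6; [idx=4]; result = 6; delta = 0; [idx=1]; delta = 0; [idx=2]; delta = 0; [idx=3]; delta = 0; [idx=4]; delta = 0; return -66
revised: total = 9; count = -12; result = 1; [idx=1]; result = 6; [idx=2]; result = 6; [idx=3]; result = 6; [idx=4]; result = 6; delta = 0; [idx=1]; delta = 0; [idx=2]; delta = 0; [idx=3]; delta = 0; [idx=4]; delta = 0; return -72
-66 against -72: the behavior changed.
verdict: not equivalent; witness: base=-1, step=-6


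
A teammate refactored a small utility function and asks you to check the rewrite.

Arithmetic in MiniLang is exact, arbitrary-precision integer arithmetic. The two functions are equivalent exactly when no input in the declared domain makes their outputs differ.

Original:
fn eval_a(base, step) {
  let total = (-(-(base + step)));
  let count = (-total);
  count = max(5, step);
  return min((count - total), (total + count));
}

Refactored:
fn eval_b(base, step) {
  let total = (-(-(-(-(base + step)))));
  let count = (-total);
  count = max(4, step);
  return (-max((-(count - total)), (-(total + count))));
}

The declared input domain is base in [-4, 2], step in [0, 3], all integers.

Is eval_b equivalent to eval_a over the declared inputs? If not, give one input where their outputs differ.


There is a counterexample at base=-4, step=0: 1 on one side, 0 on the other.
eval_a: total=-4, then count=4, then count=5, then returns 1
eval_b: total=-4, then count=4, then count=4, then returns 0
verdict: not equivalent; witness: base=-4, step=0


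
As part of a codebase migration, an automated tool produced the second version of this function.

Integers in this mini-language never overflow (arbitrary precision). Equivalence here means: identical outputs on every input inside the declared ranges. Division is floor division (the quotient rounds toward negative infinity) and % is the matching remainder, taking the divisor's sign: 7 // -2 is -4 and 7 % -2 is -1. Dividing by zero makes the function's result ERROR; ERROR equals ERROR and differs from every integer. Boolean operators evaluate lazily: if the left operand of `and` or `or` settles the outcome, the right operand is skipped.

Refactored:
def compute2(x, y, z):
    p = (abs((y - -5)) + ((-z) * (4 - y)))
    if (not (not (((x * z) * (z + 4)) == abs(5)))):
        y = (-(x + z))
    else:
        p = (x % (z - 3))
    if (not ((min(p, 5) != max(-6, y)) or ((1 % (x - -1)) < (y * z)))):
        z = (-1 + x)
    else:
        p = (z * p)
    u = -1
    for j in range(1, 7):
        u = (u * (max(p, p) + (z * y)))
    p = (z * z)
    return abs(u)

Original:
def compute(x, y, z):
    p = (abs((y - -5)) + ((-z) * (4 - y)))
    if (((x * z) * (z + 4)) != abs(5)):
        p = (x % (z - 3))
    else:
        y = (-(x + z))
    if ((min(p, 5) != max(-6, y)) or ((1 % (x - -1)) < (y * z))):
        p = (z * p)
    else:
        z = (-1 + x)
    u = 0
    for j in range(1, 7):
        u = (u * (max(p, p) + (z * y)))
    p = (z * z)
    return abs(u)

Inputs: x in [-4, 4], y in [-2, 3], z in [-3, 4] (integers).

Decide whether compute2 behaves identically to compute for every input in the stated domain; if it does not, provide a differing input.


On input x=-4, y=-2, z=-3, compute returns 0 while compute2 returns 34012224.
verdict: not equivalent; witness: x=-4, y=-2, z=-3


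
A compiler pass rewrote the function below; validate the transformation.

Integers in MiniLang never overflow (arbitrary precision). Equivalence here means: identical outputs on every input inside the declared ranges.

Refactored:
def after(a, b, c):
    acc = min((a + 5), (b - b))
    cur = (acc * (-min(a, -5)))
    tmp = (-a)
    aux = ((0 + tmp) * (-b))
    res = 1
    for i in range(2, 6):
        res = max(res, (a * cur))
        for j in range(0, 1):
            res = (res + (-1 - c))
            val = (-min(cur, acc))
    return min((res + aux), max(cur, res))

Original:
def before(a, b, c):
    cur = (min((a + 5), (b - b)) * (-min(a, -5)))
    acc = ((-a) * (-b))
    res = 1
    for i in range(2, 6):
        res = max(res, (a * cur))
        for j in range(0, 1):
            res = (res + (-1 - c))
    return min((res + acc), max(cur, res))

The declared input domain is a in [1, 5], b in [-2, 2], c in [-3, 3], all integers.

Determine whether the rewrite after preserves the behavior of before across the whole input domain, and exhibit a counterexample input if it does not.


Differences: min/max/abs usage differs; statement counts differ; local variable names differ; arithmetic usage differs; constant usage differs — yet all 175 inputs agree.
verdict: equivalent


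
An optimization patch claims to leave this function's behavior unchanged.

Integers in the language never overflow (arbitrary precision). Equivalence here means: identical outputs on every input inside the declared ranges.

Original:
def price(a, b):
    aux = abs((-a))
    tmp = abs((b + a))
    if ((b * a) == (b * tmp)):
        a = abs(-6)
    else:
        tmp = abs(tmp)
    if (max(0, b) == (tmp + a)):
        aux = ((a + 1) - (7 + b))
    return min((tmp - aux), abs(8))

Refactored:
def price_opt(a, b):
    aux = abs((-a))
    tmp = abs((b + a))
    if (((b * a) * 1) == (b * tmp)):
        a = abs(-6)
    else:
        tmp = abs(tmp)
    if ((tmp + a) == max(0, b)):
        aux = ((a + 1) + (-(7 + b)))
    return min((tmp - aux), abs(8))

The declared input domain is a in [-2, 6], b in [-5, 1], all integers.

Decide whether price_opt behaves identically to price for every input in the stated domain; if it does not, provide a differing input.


Reading the diff, among the changes: arithmetic usage differs; constant usage differs.
Spot check at a=5, b=0 — price: aux = 5; tmp = 5; ((b * a) == (b * tmp)) -> true; a = 6; (max(0, b) == (tmp + a)) -> false; return 0. price_opt: aux = 5; tmp = 5; (((b * a) * 1) == (b * tmp)) -> true; a = 6; ((tmp + a) == max(0, b)) -> false; return 0. Both give 0.
Every one of the 63 inputs gives matching results.
verdict: equivalent


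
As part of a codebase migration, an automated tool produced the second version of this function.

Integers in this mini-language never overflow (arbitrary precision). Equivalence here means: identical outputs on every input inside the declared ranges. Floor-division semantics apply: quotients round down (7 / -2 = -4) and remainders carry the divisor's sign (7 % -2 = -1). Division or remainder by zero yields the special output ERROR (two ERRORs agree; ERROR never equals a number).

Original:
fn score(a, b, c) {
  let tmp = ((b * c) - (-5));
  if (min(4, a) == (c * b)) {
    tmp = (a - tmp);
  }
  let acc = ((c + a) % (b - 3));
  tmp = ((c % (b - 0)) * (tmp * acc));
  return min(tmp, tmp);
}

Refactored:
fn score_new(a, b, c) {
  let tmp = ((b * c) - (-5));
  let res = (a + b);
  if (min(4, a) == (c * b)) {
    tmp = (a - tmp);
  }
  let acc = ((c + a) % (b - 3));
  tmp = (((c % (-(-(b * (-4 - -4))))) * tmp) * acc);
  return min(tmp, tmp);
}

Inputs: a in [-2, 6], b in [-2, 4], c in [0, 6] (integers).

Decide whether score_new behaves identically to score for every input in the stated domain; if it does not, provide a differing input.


The rewrite breaks on a=-2, b=-2, c=0, where the results are 0 and ERROR.
score: tmp = 5; (min(4, a) == (c * b)) -> false; acc = -2; tmp = 0; return 0
score_new: tmp = 5; res = -4; (min(4, a) == (c * b)) -> false; acc = -2; division by zero -> ERROR
verdict: not equivalent; witness: a=-2, b=-2, c=0


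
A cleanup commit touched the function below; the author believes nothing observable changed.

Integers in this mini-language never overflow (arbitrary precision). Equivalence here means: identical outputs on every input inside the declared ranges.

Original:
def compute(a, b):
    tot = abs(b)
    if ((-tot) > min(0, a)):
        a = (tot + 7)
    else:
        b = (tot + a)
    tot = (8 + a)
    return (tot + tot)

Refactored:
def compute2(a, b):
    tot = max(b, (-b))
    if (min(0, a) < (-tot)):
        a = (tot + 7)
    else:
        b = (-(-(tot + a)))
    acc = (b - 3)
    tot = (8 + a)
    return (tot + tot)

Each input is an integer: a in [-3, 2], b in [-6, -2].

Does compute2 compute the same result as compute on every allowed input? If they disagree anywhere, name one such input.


Reading the diff, among the changes: comparison usage differs; also min/max/abs usage differs; also local variable names differ; also statement counts differ; also arithmetic usage differs; also constant usage differs.
As a probe, take a=2, b=-3: compute runs tot := 3 | ((-tot) > min(0, a)): false | b := 5 | tot := 10 | result 20; compute2 runs tot := 3 | (min(0, a) < (-tot)): false | b := 5 | acc := 2 | tot := 10 | result 20; both end at 20.
Sweeping the whole domain (30 inputs) finds no disagreement.
verdict: equivalent


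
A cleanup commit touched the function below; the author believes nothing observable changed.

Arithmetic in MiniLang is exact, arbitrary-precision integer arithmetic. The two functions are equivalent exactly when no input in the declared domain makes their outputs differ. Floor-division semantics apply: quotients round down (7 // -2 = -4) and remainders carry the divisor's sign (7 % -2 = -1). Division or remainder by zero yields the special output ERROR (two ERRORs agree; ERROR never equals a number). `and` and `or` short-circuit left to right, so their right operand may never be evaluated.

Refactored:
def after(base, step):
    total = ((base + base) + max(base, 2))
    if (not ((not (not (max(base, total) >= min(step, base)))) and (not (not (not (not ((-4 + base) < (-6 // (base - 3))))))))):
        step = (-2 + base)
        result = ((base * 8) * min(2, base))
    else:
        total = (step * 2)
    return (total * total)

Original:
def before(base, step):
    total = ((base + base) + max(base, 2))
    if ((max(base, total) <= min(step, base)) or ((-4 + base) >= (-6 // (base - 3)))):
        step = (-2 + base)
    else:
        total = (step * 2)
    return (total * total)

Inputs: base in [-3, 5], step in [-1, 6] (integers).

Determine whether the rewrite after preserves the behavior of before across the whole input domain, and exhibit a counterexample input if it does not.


Take base=-3, step=-1.
before: total=-4, then ((max(base, total) <= min(step, base)) or ((-4 + base) >= (-6 // (base - 3)))) is true, then step=-5, then returns 16
after: total=-4, then (not ((not (not (max(base, total) >= min(step, base)))) and (not (not (not (not ((-4 + base) < (-6 // (base - 3))))))))) is false, then total=-2, then returns 4
16 against 4: the behavior changed.
verdict: not equivalent; witness: base=-3, step=-1
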